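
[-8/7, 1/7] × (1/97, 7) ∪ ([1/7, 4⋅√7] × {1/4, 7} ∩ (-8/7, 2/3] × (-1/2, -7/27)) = [-8/7, 1/7] × (1/97, 7)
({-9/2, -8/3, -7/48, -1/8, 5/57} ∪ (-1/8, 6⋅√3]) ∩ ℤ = {0, 1, …, 10}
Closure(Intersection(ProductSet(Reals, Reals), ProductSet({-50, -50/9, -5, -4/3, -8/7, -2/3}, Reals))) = ProductSet({-50, -50/9, -5, -4/3, -8/7, -2/3}, Reals)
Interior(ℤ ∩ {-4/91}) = ∅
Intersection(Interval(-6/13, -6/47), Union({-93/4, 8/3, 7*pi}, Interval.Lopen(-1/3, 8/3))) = Interval.Lopen(-1/3, -6/47)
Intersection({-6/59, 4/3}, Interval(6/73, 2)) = {4/3}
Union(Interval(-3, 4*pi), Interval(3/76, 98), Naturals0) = Union(Interval(-3, 98), Naturals0)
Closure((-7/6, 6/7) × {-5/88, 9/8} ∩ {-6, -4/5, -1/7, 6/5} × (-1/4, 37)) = {-4/5, -1/7} × {-5/88, 9/8}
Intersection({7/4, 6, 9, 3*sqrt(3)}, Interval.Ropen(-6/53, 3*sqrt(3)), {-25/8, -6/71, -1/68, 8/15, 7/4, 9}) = {7/4}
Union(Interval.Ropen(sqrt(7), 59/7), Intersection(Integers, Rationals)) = Union(Integers, Interval.Ropen(sqrt(7), 59/7))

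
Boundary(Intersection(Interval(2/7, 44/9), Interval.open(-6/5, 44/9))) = {2/7, 44/9}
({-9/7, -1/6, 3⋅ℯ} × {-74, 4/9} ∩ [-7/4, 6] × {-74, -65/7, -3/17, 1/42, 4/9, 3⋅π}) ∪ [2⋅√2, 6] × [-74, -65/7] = ({-9/7, -1/6} × {-74, 4/9}) ∪ ([2⋅√2, 6] × [-74, -65/7])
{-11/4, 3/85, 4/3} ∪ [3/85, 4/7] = {-11/4, 4/3} ∪ [3/85, 4/7]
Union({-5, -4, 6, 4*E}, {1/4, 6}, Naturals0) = Union({-5, -4, 1/4, 4*E}, Naturals0)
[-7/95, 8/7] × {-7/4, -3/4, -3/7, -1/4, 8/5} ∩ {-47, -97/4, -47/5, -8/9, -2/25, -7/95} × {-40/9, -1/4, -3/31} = {-7/95} × {-1/4}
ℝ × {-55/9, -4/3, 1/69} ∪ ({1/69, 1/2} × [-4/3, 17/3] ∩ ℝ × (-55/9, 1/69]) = (ℝ × {-55/9, -4/3, 1/69}) ∪ ({1/69, 1/2} × [-4/3, 1/69])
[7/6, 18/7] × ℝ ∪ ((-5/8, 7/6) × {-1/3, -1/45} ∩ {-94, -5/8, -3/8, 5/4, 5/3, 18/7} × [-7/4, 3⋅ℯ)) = ({-3/8} × {-1/3, -1/45}) ∪ ([7/6, 18/7] × ℝ)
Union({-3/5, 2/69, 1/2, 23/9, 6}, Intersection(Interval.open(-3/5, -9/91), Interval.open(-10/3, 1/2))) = Union({2/69, 1/2, 23/9, 6}, Interval.Ropen(-3/5, -9/91))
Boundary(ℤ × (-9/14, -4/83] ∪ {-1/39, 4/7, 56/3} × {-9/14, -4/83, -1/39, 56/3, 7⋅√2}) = (ℤ × [-9/14, -4/83]) ∪ ({-1/39, 4/7, 56/3} × {-9/14, -4/83, -1/39, 56/3, 7⋅√2})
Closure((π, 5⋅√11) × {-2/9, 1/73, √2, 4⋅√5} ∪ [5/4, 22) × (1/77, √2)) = ({5/4, 22} × [1/77, √2]) ∪ ([5/4, 22] × {1/77, √2}) ∪ ([5/4, 22) × (1/77, √2)) ∪ ([π, 5⋅√11] × {-2/9, √2, 4⋅√5}) ∪ ((π, 5⋅√11) × {-2/9, 1/73, √2, 4⋅√5})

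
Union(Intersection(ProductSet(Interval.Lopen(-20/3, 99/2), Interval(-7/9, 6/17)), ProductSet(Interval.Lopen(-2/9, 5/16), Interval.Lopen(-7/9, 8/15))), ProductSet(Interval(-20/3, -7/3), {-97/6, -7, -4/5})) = Union(ProductSet(Interval(-20/3, -7/3), {-97/6, -7, -4/5}), ProductSet(Interval.Lopen(-2/9, 5/16), Interval.Lopen(-7/9, 6/17)))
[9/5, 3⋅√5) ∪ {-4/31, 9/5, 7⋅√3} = {-4/31, 7⋅√3} ∪ [9/5, 3⋅√5)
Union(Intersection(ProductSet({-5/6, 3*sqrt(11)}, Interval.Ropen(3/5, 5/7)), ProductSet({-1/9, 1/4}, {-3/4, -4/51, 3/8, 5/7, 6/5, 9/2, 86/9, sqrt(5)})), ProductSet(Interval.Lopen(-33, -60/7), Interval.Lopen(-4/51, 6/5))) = ProductSet(Interval.Lopen(-33, -60/7), Interval.Lopen(-4/51, 6/5))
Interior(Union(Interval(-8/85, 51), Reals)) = Interval(-oo, oo)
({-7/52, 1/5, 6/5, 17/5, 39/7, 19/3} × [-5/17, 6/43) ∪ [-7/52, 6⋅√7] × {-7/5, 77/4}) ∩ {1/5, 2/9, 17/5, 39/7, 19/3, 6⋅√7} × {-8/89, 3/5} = {1/5, 17/5, 39/7, 19/3} × {-8/89}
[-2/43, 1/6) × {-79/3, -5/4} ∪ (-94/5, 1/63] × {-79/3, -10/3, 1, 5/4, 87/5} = ([-2/43, 1/6) × {-79/3, -5/4}) ∪ ((-94/5, 1/63] × {-79/3, -10/3, 1, 5/4, 87/5})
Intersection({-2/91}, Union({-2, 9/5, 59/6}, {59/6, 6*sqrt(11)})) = EmptySet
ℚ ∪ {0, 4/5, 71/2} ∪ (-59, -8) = ℚ ∪ [-59, -8]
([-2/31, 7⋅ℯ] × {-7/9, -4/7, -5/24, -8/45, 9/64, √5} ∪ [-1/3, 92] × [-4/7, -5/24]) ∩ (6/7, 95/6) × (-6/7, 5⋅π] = (6/7, 95/6) × ({-7/9, -8/45, 9/64, √5} ∪ [-4/7, -5/24])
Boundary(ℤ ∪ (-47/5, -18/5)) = {-47/5, -18/5} ∪ (ℤ \ (-47/5, -18/5))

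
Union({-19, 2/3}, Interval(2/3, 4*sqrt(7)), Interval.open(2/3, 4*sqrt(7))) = Union({-19}, Interval(2/3, 4*sqrt(7)))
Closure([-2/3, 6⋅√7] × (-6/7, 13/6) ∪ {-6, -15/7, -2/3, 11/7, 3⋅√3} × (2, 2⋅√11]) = ({-6, -15/7, -2/3} × [2, 2⋅√11]) ∪ ([-2/3, 6⋅√7] × [-6/7, 13/6]) ∪ ({-6, -15/7, -2/3, 11/7, 3⋅√3} × (2, 2⋅√11])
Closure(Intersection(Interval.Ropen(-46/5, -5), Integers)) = Range(-9, -5, 1)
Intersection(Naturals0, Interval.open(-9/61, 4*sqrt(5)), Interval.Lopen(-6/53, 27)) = Range(0, 9, 1)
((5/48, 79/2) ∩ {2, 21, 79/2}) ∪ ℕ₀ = ℕ₀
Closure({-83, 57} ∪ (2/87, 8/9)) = {-83, 57} ∪ [2/87, 8/9]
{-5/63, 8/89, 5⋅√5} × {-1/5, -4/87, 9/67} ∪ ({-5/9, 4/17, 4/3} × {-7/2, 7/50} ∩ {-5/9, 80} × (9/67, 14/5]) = ({-5/9} × {7/50}) ∪ ({-5/63, 8/89, 5⋅√5} × {-1/5, -4/87, 9/67})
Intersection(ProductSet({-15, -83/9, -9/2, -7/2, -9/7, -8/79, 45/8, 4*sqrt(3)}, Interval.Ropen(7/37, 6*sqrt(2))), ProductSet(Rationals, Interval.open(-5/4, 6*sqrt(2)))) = ProductSet({-15, -83/9, -9/2, -7/2, -9/7, -8/79, 45/8}, Interval.Ropen(7/37, 6*sqrt(2)))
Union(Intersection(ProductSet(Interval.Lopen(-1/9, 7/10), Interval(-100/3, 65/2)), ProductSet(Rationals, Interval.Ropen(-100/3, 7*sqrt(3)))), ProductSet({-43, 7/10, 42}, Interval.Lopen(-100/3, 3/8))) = Union(ProductSet({-43, 7/10, 42}, Interval.Lopen(-100/3, 3/8)), ProductSet(Intersection(Interval.Lopen(-1/9, 7/10), Rationals), Interval.Ropen(-100/3, 7*sqrt(3))))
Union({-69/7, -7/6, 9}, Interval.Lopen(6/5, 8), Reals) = Interval(-oo, oo)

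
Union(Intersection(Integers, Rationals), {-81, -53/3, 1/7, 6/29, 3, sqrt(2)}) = Union({-53/3, 1/7, 6/29, sqrt(2)}, Integers)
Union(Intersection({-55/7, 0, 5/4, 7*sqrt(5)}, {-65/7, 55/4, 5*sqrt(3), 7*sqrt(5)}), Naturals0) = Union({7*sqrt(5)}, Naturals0)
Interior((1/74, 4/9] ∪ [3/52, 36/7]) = (1/74, 36/7)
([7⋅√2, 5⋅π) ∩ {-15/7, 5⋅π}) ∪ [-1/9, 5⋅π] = [-1/9, 5⋅π]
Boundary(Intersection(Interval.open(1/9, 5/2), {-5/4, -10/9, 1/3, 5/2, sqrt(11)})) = {1/3}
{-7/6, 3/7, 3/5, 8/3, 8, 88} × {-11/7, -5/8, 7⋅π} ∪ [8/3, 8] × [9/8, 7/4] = ([8/3, 8] × [9/8, 7/4]) ∪ ({-7/6, 3/7, 3/5, 8/3, 8, 88} × {-11/7, -5/8, 7⋅π})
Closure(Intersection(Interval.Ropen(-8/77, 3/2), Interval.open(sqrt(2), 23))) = Interval(sqrt(2), 3/2)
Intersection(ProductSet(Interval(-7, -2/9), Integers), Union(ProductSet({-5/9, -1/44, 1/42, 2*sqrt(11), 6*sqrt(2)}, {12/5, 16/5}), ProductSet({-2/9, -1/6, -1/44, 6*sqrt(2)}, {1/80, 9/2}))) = EmptySet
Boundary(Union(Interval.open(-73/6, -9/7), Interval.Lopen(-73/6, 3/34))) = {-73/6, 3/34}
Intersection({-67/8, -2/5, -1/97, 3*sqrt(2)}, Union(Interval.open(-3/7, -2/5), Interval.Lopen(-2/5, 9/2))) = {-1/97, 3*sqrt(2)}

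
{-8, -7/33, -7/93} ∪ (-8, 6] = [-8, 6]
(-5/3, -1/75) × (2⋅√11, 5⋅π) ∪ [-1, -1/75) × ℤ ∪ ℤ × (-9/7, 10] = (ℤ × (-9/7, 10]) ∪ ([-1, -1/75) × ℤ) ∪ ((-5/3, -1/75) × (2⋅√11, 5⋅π))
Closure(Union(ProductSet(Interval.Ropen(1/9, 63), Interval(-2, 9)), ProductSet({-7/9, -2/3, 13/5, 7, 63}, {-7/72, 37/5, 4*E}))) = Union(ProductSet({-7/9, -2/3, 13/5, 7, 63}, {-7/72, 37/5, 4*E}), ProductSet(Interval(1/9, 63), Interval(-2, 9)))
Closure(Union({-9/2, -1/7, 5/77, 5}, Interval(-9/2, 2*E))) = Interval(-9/2, 2*E)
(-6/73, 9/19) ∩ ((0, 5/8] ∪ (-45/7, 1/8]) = (-6/73, 9/19)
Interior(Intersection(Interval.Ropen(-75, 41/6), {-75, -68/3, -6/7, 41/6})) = EmptySet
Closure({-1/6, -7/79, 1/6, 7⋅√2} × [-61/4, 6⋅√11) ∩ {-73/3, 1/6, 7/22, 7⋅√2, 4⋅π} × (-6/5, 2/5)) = {1/6, 7⋅√2} × [-6/5, 2/5]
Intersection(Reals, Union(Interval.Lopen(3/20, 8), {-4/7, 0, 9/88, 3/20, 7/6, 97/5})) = Union({-4/7, 0, 9/88, 97/5}, Interval(3/20, 8))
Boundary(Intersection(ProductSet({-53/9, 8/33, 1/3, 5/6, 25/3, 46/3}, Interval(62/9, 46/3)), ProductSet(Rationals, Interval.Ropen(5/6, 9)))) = ProductSet({-53/9, 8/33, 1/3, 5/6, 25/3, 46/3}, Interval(62/9, 9))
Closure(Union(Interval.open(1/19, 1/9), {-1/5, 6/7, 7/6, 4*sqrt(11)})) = Union({-1/5, 6/7, 7/6, 4*sqrt(11)}, Interval(1/19, 1/9))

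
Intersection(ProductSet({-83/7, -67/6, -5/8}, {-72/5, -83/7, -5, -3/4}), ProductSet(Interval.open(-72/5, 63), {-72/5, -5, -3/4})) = ProductSet({-83/7, -67/6, -5/8}, {-72/5, -5, -3/4})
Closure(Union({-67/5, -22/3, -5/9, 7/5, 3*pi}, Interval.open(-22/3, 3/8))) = Union({-67/5, 7/5, 3*pi}, Interval(-22/3, 3/8))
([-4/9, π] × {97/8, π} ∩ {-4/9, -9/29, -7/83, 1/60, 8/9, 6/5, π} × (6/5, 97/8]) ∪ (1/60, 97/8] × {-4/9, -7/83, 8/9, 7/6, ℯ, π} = ({-4/9, -9/29, -7/83, 1/60, 8/9, 6/5, π} × {97/8, π}) ∪ ((1/60, 97/8] × {-4/9, -7/83, 8/9, 7/6, ℯ, π})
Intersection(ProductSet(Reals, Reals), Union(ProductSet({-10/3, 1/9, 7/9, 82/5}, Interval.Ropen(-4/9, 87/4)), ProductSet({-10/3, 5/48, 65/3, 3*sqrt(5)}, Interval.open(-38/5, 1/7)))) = Union(ProductSet({-10/3, 5/48, 65/3, 3*sqrt(5)}, Interval.open(-38/5, 1/7)), ProductSet({-10/3, 1/9, 7/9, 82/5}, Interval.Ropen(-4/9, 87/4)))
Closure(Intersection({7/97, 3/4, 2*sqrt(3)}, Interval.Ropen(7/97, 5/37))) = {7/97}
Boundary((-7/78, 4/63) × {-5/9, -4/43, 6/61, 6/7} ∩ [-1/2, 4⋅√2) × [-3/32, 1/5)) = [-7/78, 4/63] × {-4/43, 6/61}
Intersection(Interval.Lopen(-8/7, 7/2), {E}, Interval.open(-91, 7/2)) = {E}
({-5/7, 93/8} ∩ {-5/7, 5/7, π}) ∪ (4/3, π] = {-5/7} ∪ (4/3, π]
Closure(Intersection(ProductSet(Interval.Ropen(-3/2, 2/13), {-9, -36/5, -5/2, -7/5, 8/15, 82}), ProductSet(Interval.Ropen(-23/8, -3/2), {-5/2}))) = EmptySet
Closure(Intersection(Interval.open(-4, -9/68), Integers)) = Range(-3, 0, 1)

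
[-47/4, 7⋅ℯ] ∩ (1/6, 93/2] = (1/6, 7⋅ℯ]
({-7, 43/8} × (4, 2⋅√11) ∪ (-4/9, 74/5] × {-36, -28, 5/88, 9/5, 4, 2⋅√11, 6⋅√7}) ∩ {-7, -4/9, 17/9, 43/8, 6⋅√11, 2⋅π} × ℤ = ({-7, 43/8} × {5, 6}) ∪ ({17/9, 43/8, 2⋅π} × {-36, -28, 4})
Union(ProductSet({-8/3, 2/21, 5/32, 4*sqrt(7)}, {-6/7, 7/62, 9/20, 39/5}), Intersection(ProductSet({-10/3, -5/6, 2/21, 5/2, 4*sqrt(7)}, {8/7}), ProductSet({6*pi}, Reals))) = ProductSet({-8/3, 2/21, 5/32, 4*sqrt(7)}, {-6/7, 7/62, 9/20, 39/5})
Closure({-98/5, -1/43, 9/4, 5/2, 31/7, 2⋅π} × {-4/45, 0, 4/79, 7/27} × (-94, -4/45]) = {-98/5, -1/43, 9/4, 5/2, 31/7, 2⋅π} × {-4/45, 0, 4/79, 7/27} × [-94, -4/45]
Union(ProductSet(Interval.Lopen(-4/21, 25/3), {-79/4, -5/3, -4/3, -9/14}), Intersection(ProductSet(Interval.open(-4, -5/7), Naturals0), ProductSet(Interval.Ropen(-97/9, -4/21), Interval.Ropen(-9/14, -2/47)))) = ProductSet(Interval.Lopen(-4/21, 25/3), {-79/4, -5/3, -4/3, -9/14})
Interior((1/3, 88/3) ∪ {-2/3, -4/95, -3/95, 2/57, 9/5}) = (1/3, 88/3)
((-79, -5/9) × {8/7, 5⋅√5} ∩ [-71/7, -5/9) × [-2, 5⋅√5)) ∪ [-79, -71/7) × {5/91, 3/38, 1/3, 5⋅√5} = ([-71/7, -5/9) × {8/7}) ∪ ([-79, -71/7) × {5/91, 3/38, 1/3, 5⋅√5})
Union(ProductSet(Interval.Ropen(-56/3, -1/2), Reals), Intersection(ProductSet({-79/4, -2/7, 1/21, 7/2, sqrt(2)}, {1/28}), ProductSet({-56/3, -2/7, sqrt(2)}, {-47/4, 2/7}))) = ProductSet(Interval.Ropen(-56/3, -1/2), Reals)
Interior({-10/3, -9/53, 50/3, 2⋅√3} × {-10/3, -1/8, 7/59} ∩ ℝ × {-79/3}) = ∅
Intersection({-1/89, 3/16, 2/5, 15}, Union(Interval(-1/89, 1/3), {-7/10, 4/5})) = {-1/89, 3/16}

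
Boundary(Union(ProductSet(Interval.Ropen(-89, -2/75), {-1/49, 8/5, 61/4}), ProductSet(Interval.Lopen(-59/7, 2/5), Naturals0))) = Union(ProductSet(Interval(-89, -2/75), {-1/49, 8/5, 61/4}), ProductSet(Interval(-59/7, 2/5), Naturals0))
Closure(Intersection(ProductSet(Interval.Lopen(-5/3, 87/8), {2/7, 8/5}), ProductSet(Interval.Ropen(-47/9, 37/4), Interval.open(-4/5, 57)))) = ProductSet(Interval(-5/3, 37/4), {2/7, 8/5})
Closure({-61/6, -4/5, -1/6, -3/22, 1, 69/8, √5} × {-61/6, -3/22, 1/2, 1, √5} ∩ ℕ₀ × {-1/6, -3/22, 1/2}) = {1} × {-3/22, 1/2}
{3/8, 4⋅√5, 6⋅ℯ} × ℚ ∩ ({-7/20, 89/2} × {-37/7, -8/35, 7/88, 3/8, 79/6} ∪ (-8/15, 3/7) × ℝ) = {3/8} × ℚ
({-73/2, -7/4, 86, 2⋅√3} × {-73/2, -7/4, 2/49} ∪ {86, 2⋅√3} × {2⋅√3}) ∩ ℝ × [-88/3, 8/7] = {-73/2, -7/4, 86, 2⋅√3} × {-7/4, 2/49}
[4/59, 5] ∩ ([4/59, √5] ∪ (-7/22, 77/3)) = [4/59, 5]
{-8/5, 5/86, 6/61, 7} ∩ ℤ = {7}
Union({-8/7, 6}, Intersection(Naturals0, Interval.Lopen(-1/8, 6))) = Union({-8/7}, Range(0, 7, 1))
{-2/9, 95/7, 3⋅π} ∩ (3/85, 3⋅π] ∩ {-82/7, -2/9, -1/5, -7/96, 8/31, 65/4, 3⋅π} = {3⋅π}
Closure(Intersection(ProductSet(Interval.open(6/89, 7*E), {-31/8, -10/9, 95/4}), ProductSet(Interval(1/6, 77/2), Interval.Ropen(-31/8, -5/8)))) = ProductSet(Interval(1/6, 7*E), {-31/8, -10/9})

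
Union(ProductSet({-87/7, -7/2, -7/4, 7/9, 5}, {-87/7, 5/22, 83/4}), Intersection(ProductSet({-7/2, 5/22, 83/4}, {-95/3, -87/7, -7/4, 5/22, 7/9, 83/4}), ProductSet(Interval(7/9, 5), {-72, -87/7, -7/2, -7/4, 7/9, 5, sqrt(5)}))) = ProductSet({-87/7, -7/2, -7/4, 7/9, 5}, {-87/7, 5/22, 83/4})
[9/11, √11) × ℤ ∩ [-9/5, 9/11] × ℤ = {9/11} × ℤ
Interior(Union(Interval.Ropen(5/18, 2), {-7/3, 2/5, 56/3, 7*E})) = Interval.open(5/18, 2)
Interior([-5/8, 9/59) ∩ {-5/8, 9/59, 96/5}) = ∅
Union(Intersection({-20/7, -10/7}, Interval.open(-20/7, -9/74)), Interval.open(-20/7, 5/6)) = Interval.open(-20/7, 5/6)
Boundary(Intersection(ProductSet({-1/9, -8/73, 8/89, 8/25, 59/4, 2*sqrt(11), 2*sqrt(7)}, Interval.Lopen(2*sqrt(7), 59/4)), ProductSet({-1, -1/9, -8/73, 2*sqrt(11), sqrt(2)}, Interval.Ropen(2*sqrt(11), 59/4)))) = ProductSet({-1/9, -8/73, 2*sqrt(11)}, Interval(2*sqrt(11), 59/4))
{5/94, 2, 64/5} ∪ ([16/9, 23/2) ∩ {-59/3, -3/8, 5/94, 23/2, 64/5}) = {5/94, 2, 64/5}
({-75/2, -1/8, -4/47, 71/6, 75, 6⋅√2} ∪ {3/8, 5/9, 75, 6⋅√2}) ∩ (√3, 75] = {71/6, 75, 6⋅√2}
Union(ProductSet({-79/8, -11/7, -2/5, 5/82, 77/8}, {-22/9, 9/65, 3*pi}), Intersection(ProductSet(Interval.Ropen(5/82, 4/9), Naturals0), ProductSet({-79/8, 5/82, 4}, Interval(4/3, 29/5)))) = Union(ProductSet({5/82}, Range(2, 6, 1)), ProductSet({-79/8, -11/7, -2/5, 5/82, 77/8}, {-22/9, 9/65, 3*pi}))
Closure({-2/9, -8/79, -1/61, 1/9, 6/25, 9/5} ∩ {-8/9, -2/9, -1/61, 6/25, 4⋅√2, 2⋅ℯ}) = {-2/9, -1/61, 6/25}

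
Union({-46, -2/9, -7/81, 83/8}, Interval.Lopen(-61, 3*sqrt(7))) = Union({83/8}, Interval.Lopen(-61, 3*sqrt(7)))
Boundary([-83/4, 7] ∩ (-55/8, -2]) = {-55/8, -2}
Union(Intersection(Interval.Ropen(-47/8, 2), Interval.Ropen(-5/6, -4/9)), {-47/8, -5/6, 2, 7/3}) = Union({-47/8, 2, 7/3}, Interval.Ropen(-5/6, -4/9))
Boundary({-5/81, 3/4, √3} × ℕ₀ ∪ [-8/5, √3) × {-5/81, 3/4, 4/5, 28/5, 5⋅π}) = ({-5/81, 3/4, √3} × ℕ₀) ∪ ([-8/5, √3] × {-5/81, 3/4, 4/5, 28/5, 5⋅π})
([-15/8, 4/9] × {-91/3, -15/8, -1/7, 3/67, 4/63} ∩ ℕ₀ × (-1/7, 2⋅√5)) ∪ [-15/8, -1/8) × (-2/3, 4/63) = ({0} × {3/67, 4/63}) ∪ ([-15/8, -1/8) × (-2/3, 4/63))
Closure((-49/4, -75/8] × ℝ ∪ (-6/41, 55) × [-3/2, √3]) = ([-49/4, -75/8] × ℝ) ∪ ([-6/41, 55] × [-3/2, √3])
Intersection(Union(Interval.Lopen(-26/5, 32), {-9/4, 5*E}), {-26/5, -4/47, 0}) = {-4/47, 0}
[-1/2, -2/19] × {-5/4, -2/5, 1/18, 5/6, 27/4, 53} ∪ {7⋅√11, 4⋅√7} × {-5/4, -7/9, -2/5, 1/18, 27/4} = ([-1/2, -2/19] × {-5/4, -2/5, 1/18, 5/6, 27/4, 53}) ∪ ({7⋅√11, 4⋅√7} × {-5/4, -7/9, -2/5, 1/18, 27/4})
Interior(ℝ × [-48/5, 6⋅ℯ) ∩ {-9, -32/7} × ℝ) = ∅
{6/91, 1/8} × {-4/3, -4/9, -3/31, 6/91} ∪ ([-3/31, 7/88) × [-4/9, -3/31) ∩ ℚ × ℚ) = ({6/91, 1/8} × {-4/3, -4/9, -3/31, 6/91}) ∪ ((ℚ ∩ [-3/31, 7/88)) × (ℚ ∩ [-4/9, -3/31)))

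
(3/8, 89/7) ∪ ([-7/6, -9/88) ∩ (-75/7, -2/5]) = [-7/6, -2/5] ∪ (3/8, 89/7)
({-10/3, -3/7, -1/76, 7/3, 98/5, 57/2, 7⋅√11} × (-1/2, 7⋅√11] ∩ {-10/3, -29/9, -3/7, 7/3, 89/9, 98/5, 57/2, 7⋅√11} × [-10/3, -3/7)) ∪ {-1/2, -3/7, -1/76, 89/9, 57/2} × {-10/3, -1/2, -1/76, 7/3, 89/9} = ({-1/2, -3/7, -1/76, 89/9, 57/2} × {-10/3, -1/2, -1/76, 7/3, 89/9}) ∪ ({-10/3, -3/7, 7/3, 98/5, 57/2, 7⋅√11} × (-1/2, -3/7))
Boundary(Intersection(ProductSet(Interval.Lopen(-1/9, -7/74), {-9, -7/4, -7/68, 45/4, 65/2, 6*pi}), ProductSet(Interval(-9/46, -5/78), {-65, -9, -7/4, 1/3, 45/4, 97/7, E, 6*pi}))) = ProductSet(Interval(-1/9, -7/74), {-9, -7/4, 45/4, 6*pi})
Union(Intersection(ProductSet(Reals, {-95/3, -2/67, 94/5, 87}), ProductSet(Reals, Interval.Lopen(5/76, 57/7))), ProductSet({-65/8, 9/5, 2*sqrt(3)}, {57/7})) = ProductSet({-65/8, 9/5, 2*sqrt(3)}, {57/7})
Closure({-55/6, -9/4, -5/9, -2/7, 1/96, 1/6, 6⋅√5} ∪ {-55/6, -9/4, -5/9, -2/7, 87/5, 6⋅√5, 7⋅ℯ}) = {-55/6, -9/4, -5/9, -2/7, 1/96, 1/6, 87/5, 6⋅√5, 7⋅ℯ}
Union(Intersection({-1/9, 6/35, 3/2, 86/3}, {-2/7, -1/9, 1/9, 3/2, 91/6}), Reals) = Reals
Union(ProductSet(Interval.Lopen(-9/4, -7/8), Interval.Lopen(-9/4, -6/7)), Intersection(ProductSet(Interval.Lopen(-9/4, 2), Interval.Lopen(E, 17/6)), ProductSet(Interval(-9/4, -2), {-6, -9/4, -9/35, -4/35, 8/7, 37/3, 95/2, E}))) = ProductSet(Interval.Lopen(-9/4, -7/8), Interval.Lopen(-9/4, -6/7))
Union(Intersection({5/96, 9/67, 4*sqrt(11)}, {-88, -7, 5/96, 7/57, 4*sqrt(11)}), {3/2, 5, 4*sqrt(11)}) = {5/96, 3/2, 5, 4*sqrt(11)}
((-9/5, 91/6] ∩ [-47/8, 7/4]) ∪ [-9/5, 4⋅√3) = [-9/5, 4⋅√3)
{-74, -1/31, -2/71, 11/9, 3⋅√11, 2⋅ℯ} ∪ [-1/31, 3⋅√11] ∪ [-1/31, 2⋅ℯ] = {-74} ∪ [-1/31, 3⋅√11]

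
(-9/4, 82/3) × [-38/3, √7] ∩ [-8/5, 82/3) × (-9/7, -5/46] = [-8/5, 82/3) × (-9/7, -5/46]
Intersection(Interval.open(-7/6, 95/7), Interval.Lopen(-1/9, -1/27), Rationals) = Intersection(Interval.Lopen(-1/9, -1/27), Rationals)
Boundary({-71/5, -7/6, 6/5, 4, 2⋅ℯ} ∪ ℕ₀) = {-71/5, -7/6, 6/5, 2⋅ℯ} ∪ ℕ₀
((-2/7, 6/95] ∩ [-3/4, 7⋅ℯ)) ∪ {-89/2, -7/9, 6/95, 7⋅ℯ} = {-89/2, -7/9, 7⋅ℯ} ∪ (-2/7, 6/95]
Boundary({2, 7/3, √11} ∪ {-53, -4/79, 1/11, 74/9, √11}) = {-53, -4/79, 1/11, 2, 7/3, 74/9, √11}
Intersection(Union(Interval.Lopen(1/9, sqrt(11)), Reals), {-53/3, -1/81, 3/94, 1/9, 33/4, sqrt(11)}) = {-53/3, -1/81, 3/94, 1/9, 33/4, sqrt(11)}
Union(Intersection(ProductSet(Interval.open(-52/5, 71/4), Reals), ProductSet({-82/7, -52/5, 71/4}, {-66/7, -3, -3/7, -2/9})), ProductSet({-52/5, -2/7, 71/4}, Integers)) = ProductSet({-52/5, -2/7, 71/4}, Integers)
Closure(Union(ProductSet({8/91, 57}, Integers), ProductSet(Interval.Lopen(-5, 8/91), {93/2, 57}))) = Union(ProductSet({8/91, 57}, Integers), ProductSet(Interval(-5, 8/91), {93/2, 57}))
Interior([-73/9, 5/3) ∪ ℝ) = (-∞, ∞)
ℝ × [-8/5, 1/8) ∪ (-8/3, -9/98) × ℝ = ((-8/3, -9/98) × ℝ) ∪ (ℝ × [-8/5, 1/8))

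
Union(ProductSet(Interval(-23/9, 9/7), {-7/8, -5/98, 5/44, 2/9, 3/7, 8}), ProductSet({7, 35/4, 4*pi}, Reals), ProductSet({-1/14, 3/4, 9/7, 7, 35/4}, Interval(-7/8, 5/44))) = Union(ProductSet({7, 35/4, 4*pi}, Reals), ProductSet({-1/14, 3/4, 9/7, 7, 35/4}, Interval(-7/8, 5/44)), ProductSet(Interval(-23/9, 9/7), {-7/8, -5/98, 5/44, 2/9, 3/7, 8}))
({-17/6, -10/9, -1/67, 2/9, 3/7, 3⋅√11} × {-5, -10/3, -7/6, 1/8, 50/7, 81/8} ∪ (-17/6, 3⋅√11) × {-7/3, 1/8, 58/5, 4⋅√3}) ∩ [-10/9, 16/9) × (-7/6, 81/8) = ({-10/9, -1/67, 2/9, 3/7} × {1/8, 50/7}) ∪ ([-10/9, 16/9) × {1/8, 4⋅√3})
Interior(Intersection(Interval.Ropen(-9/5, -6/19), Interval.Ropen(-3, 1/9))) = Interval.open(-9/5, -6/19)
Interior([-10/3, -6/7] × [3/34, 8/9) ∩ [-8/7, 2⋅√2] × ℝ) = (-8/7, -6/7) × (3/34, 8/9)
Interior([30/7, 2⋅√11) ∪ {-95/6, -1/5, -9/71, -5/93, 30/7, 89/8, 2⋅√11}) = (30/7, 2⋅√11)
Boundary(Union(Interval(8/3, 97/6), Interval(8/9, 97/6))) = {8/9, 97/6}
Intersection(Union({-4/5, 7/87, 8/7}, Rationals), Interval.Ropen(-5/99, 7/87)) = Intersection(Interval.Ropen(-5/99, 7/87), Rationals)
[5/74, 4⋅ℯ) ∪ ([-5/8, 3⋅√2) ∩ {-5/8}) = {-5/8} ∪ [5/74, 4⋅ℯ)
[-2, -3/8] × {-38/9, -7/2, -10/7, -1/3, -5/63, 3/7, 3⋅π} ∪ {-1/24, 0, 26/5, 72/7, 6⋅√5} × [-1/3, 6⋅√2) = ([-2, -3/8] × {-38/9, -7/2, -10/7, -1/3, -5/63, 3/7, 3⋅π}) ∪ ({-1/24, 0, 26/5, 72/7, 6⋅√5} × [-1/3, 6⋅√2))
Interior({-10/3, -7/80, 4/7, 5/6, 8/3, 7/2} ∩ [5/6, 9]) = ∅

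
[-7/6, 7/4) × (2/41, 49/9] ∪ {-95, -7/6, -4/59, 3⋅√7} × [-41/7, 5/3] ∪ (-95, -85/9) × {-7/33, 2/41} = ((-95, -85/9) × {-7/33, 2/41}) ∪ ([-7/6, 7/4) × (2/41, 49/9]) ∪ ({-95, -7/6, -4/59, 3⋅√7} × [-41/7, 5/3])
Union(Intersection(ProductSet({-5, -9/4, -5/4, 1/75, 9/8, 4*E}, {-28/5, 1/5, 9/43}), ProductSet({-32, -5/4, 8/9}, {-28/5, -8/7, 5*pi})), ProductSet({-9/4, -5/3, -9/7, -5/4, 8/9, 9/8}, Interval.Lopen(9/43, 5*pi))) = Union(ProductSet({-5/4}, {-28/5}), ProductSet({-9/4, -5/3, -9/7, -5/4, 8/9, 9/8}, Interval.Lopen(9/43, 5*pi)))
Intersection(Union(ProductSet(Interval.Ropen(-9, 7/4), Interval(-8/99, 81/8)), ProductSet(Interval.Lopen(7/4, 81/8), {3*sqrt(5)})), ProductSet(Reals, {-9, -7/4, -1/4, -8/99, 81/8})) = ProductSet(Interval.Ropen(-9, 7/4), {-8/99, 81/8})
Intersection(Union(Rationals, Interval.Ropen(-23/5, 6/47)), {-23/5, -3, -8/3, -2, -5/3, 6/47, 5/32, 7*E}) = {-23/5, -3, -8/3, -2, -5/3, 6/47, 5/32}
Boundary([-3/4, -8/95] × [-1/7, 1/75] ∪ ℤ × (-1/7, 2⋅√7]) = ({-3/4, -8/95} × [-1/7, 1/75]) ∪ ([-3/4, -8/95] × {-1/7, 1/75}) ∪ (ℤ × ({-1/7} ∪ [1/75, 2⋅√7])) ∪ ((ℤ \ (-3/4, -8/95)) × [-1/7, 2⋅√7])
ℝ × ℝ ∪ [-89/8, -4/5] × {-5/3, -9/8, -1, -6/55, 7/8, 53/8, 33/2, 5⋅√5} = ℝ × ℝ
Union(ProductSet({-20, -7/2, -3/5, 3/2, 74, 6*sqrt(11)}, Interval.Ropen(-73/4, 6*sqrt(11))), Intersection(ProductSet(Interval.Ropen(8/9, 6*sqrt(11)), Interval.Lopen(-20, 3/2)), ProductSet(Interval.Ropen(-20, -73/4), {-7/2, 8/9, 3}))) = ProductSet({-20, -7/2, -3/5, 3/2, 74, 6*sqrt(11)}, Interval.Ropen(-73/4, 6*sqrt(11)))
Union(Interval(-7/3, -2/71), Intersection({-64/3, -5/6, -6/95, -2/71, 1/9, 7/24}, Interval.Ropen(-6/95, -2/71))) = Interval(-7/3, -2/71)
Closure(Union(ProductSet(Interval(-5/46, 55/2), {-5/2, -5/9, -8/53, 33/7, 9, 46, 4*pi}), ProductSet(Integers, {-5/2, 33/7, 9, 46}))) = Union(ProductSet(Integers, {-5/2, 33/7, 9, 46}), ProductSet(Interval(-5/46, 55/2), {-5/2, -5/9, -8/53, 33/7, 9, 46, 4*pi}))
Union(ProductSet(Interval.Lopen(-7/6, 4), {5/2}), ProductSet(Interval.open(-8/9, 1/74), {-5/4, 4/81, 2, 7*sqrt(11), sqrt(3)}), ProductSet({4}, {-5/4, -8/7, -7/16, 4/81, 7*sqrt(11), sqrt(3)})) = Union(ProductSet({4}, {-5/4, -8/7, -7/16, 4/81, 7*sqrt(11), sqrt(3)}), ProductSet(Interval.Lopen(-7/6, 4), {5/2}), ProductSet(Interval.open(-8/9, 1/74), {-5/4, 4/81, 2, 7*sqrt(11), sqrt(3)}))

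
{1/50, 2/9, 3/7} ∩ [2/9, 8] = {2/9, 3/7}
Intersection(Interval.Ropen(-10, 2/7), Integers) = Range(-10, 1, 1)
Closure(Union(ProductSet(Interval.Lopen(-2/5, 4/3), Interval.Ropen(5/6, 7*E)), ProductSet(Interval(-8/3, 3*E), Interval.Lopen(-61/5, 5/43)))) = Union(ProductSet({-2/5, 4/3}, Interval(5/6, 7*E)), ProductSet(Interval(-8/3, 3*E), Interval(-61/5, 5/43)), ProductSet(Interval(-2/5, 4/3), {5/6, 7*E}), ProductSet(Interval.Lopen(-2/5, 4/3), Interval.Ropen(5/6, 7*E)))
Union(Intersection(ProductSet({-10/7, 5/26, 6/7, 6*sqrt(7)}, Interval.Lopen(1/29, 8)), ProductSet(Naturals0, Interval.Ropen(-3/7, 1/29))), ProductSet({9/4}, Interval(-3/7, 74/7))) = ProductSet({9/4}, Interval(-3/7, 74/7))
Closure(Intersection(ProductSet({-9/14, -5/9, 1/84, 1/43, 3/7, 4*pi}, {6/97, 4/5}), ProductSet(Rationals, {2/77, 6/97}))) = ProductSet({-9/14, -5/9, 1/84, 1/43, 3/7}, {6/97})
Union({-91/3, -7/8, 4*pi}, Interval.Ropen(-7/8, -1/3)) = Union({-91/3, 4*pi}, Interval.Ropen(-7/8, -1/3))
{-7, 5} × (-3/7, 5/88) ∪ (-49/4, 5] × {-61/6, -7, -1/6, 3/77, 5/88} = ({-7, 5} × (-3/7, 5/88)) ∪ ((-49/4, 5] × {-61/6, -7, -1/6, 3/77, 5/88})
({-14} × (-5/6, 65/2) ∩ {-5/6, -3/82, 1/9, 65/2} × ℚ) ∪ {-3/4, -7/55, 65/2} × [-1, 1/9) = {-3/4, -7/55, 65/2} × [-1, 1/9)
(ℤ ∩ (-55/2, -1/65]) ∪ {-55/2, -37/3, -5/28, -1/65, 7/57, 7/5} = {-55/2, -37/3, -5/28, -1/65, 7/57, 7/5} ∪ {-27, -26, …, -1}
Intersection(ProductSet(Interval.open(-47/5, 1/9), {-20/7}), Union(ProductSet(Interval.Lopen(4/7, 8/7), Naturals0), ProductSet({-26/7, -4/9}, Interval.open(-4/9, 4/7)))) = EmptySet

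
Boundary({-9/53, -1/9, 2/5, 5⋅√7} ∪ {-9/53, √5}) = {-9/53, -1/9, 2/5, √5, 5⋅√7}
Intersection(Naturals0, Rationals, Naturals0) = Naturals0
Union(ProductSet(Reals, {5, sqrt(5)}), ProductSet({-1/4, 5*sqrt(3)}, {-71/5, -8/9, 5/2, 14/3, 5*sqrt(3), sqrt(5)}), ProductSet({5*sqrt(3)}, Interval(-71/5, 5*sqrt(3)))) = Union(ProductSet({5*sqrt(3)}, Interval(-71/5, 5*sqrt(3))), ProductSet({-1/4, 5*sqrt(3)}, {-71/5, -8/9, 5/2, 14/3, 5*sqrt(3), sqrt(5)}), ProductSet(Reals, {5, sqrt(5)}))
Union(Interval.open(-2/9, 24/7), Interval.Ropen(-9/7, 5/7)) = Interval.Ropen(-9/7, 24/7)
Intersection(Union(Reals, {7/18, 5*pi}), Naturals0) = Naturals0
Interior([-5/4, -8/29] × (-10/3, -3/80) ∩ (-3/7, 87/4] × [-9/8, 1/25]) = (-3/7, -8/29) × (-9/8, -3/80)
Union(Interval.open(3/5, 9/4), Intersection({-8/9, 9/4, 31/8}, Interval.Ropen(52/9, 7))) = Interval.open(3/5, 9/4)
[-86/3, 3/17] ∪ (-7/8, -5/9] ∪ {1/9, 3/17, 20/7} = [-86/3, 3/17] ∪ {20/7}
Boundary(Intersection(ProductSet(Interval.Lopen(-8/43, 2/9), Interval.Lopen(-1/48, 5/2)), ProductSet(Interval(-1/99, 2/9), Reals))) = Union(ProductSet({-1/99, 2/9}, Interval(-1/48, 5/2)), ProductSet(Interval(-1/99, 2/9), {-1/48, 5/2}))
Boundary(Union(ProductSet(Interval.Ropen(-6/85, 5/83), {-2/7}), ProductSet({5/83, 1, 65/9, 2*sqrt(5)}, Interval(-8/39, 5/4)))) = Union(ProductSet({5/83, 1, 65/9, 2*sqrt(5)}, Interval(-8/39, 5/4)), ProductSet(Interval(-6/85, 5/83), {-2/7}))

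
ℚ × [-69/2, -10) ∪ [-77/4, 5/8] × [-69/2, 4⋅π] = (ℚ × [-69/2, -10)) ∪ ([-77/4, 5/8] × [-69/2, 4⋅π])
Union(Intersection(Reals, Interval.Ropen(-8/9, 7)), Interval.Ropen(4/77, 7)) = Interval.Ropen(-8/9, 7)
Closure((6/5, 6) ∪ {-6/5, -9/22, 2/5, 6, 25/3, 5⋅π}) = {-6/5, -9/22, 2/5, 25/3, 5⋅π} ∪ [6/5, 6]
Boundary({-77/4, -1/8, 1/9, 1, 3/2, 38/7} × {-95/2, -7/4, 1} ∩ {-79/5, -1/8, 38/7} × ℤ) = {-1/8, 38/7} × {1}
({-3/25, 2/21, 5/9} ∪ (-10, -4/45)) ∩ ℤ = {-9, -8, …, -1}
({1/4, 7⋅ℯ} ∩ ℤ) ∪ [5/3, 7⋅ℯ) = [5/3, 7⋅ℯ)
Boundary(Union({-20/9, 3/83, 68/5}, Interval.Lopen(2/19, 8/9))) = {-20/9, 3/83, 2/19, 8/9, 68/5}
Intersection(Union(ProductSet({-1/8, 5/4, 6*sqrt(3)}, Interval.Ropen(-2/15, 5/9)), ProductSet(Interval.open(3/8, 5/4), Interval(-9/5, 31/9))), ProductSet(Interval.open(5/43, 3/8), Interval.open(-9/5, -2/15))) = EmptySet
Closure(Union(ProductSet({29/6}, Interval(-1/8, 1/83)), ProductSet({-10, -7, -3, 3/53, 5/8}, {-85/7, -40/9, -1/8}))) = Union(ProductSet({29/6}, Interval(-1/8, 1/83)), ProductSet({-10, -7, -3, 3/53, 5/8}, {-85/7, -40/9, -1/8}))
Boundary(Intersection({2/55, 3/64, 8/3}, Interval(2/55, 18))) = {2/55, 3/64, 8/3}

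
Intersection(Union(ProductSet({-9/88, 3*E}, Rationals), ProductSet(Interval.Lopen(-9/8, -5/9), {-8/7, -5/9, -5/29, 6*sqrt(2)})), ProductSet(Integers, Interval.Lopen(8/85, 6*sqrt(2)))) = ProductSet(Range(-1, 0, 1), {6*sqrt(2)})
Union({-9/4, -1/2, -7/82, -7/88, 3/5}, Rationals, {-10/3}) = Rationals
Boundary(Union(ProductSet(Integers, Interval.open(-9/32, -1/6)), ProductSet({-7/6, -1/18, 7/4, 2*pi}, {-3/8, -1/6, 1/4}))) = Union(ProductSet({-7/6, -1/18, 7/4, 2*pi}, {-3/8, -1/6, 1/4}), ProductSet(Integers, Interval(-9/32, -1/6)))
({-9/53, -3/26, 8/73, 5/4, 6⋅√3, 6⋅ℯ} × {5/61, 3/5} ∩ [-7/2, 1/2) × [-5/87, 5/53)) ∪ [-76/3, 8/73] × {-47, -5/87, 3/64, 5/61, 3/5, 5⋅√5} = [-76/3, 8/73] × {-47, -5/87, 3/64, 5/61, 3/5, 5⋅√5}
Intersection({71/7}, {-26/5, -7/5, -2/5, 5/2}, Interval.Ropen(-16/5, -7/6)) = EmptySet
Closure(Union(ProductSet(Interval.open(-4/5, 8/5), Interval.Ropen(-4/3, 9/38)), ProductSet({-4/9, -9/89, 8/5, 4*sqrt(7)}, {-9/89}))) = Union(ProductSet({-4/5, 8/5}, Interval(-4/3, 9/38)), ProductSet({-4/9, -9/89, 8/5, 4*sqrt(7)}, {-9/89}), ProductSet(Interval(-4/5, 8/5), {-4/3, 9/38}), ProductSet(Interval.open(-4/5, 8/5), Interval.Ropen(-4/3, 9/38)))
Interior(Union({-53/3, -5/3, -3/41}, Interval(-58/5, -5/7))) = Interval.open(-58/5, -5/7)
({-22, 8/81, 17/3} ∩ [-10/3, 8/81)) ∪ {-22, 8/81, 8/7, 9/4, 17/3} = {-22, 8/81, 8/7, 9/4, 17/3}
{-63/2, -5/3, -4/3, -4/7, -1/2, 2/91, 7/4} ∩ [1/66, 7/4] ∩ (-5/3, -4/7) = ∅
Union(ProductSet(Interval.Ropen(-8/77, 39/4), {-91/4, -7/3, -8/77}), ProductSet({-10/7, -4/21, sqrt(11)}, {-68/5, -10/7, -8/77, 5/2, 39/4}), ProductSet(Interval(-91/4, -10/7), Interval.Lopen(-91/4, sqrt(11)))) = Union(ProductSet({-10/7, -4/21, sqrt(11)}, {-68/5, -10/7, -8/77, 5/2, 39/4}), ProductSet(Interval(-91/4, -10/7), Interval.Lopen(-91/4, sqrt(11))), ProductSet(Interval.Ropen(-8/77, 39/4), {-91/4, -7/3, -8/77}))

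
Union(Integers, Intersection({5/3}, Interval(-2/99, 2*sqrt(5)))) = Union({5/3}, Integers)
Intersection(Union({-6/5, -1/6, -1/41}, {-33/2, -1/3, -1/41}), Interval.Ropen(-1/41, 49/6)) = {-1/41}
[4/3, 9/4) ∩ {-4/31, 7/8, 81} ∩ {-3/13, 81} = ∅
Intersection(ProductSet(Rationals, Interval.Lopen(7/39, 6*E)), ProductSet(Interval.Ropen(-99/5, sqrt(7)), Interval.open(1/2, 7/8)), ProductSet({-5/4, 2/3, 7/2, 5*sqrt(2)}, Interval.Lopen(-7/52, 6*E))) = ProductSet({-5/4, 2/3}, Interval.open(1/2, 7/8))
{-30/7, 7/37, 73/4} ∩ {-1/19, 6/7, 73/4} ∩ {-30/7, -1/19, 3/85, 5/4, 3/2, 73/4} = {73/4}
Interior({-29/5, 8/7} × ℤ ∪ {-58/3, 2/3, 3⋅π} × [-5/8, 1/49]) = ∅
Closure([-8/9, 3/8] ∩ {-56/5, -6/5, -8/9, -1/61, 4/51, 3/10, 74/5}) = {-8/9, -1/61, 4/51, 3/10}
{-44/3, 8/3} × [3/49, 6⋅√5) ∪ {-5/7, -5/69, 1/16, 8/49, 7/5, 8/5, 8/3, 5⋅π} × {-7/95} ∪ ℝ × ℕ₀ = (ℝ × ℕ₀) ∪ ({-44/3, 8/3} × [3/49, 6⋅√5)) ∪ ({-5/7, -5/69, 1/16, 8/49, 7/5, 8/5, 8/3, 5⋅π} × {-7/95})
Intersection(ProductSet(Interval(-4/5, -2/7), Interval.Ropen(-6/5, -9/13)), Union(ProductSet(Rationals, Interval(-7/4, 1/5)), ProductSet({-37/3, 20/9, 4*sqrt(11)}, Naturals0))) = ProductSet(Intersection(Interval(-4/5, -2/7), Rationals), Interval.Ropen(-6/5, -9/13))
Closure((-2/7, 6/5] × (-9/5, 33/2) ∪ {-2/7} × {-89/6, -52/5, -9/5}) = ({-2/7} × {-89/6, -52/5, -9/5}) ∪ ({-2/7, 6/5} × [-9/5, 33/2]) ∪ ([-2/7, 6/5] × {-9/5, 33/2}) ∪ ((-2/7, 6/5] × (-9/5, 33/2))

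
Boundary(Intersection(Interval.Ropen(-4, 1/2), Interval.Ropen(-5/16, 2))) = {-5/16, 1/2}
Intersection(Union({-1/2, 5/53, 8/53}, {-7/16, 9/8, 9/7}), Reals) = {-1/2, -7/16, 5/53, 8/53, 9/8, 9/7}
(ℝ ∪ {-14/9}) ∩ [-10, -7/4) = [-10, -7/4)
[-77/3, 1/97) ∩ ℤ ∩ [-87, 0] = {-25, -24, …, 0}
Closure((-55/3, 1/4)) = [-55/3, 1/4]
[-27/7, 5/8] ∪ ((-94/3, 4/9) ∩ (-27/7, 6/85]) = [-27/7, 5/8]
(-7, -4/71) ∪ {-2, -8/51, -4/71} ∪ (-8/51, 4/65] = (-7, 4/65]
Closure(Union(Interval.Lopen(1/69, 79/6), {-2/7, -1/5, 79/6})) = Union({-2/7, -1/5}, Interval(1/69, 79/6))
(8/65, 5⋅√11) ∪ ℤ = ℤ ∪ (8/65, 5⋅√11)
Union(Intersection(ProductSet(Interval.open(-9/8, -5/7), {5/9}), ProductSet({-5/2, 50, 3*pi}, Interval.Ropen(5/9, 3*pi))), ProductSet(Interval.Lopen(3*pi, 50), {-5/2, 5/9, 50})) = ProductSet(Interval.Lopen(3*pi, 50), {-5/2, 5/9, 50})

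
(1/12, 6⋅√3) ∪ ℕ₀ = ℕ₀ ∪ (1/12, 6⋅√3)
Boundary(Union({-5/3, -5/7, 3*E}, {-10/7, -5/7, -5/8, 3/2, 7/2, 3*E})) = {-5/3, -10/7, -5/7, -5/8, 3/2, 7/2, 3*E}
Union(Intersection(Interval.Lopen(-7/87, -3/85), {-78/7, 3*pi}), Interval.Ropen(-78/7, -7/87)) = Interval.Ropen(-78/7, -7/87)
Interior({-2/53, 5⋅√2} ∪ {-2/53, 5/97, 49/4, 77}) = ∅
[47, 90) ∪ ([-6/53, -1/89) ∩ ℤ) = [47, 90)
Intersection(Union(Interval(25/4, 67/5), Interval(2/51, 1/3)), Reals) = Union(Interval(2/51, 1/3), Interval(25/4, 67/5))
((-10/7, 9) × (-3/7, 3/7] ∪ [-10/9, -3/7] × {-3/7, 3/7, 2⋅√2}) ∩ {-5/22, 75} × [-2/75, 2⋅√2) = {-5/22} × [-2/75, 3/7]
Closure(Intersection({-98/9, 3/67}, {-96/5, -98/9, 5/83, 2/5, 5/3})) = {-98/9}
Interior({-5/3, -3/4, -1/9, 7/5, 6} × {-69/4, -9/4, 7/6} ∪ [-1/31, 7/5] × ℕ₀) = ∅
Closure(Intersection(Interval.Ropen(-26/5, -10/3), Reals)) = Interval(-26/5, -10/3)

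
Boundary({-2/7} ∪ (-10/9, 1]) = {-10/9, 1}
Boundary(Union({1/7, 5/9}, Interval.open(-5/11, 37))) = {-5/11, 37}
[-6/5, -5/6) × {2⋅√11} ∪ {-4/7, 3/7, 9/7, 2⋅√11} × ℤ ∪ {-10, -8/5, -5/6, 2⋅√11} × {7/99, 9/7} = ({-4/7, 3/7, 9/7, 2⋅√11} × ℤ) ∪ ([-6/5, -5/6) × {2⋅√11}) ∪ ({-10, -8/5, -5/6, 2⋅√11} × {7/99, 9/7})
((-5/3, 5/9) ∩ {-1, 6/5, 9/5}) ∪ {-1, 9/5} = {-1, 9/5}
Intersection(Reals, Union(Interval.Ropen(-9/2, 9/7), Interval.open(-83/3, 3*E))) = Interval.open(-83/3, 3*E)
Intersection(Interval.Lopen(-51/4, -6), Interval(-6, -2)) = {-6}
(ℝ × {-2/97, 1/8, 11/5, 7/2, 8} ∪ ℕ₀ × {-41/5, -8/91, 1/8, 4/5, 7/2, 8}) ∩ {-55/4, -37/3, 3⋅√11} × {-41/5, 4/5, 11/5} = {-55/4, -37/3, 3⋅√11} × {11/5}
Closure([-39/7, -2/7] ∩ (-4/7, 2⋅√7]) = [-4/7, -2/7]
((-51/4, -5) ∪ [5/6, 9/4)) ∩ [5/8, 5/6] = {5/6}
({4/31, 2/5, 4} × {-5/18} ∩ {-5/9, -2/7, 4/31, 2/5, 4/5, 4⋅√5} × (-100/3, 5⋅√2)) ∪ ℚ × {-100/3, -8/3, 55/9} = ({4/31, 2/5} × {-5/18}) ∪ (ℚ × {-100/3, -8/3, 55/9})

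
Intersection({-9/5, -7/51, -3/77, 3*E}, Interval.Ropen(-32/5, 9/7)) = {-9/5, -7/51, -3/77}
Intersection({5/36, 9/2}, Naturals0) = EmptySet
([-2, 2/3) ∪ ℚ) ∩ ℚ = ℚ ∪ (ℚ ∩ [-2, 2/3])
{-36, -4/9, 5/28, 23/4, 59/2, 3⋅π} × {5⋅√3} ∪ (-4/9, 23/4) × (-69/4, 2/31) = ((-4/9, 23/4) × (-69/4, 2/31)) ∪ ({-36, -4/9, 5/28, 23/4, 59/2, 3⋅π} × {5⋅√3})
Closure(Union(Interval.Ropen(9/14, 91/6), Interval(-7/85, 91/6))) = Interval(-7/85, 91/6)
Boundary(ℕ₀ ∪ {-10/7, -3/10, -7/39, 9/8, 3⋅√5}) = {-10/7, -3/10, -7/39, 9/8, 3⋅√5} ∪ ℕ₀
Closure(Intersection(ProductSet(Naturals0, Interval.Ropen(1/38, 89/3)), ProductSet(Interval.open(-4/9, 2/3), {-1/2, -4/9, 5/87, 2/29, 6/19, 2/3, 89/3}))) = ProductSet(Range(0, 1, 1), {5/87, 2/29, 6/19, 2/3})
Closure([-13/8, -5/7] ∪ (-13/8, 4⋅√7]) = [-13/8, 4⋅√7]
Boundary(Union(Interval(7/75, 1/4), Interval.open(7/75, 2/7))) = {7/75, 2/7}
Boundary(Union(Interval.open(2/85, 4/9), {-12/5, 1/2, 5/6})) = {-12/5, 2/85, 4/9, 1/2, 5/6}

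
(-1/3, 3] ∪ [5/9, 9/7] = (-1/3, 3]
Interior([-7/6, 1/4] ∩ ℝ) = (-7/6, 1/4)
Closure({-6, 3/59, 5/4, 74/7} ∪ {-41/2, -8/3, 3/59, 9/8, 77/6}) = {-41/2, -6, -8/3, 3/59, 9/8, 5/4, 74/7, 77/6}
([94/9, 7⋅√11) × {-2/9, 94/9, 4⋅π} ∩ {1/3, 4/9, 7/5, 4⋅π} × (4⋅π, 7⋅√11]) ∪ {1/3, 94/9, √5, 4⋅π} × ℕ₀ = {1/3, 94/9, √5, 4⋅π} × ℕ₀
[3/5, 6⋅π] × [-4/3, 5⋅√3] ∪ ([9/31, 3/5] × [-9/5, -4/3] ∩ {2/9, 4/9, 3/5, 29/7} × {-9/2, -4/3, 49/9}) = ({4/9, 3/5} × {-4/3}) ∪ ([3/5, 6⋅π] × [-4/3, 5⋅√3])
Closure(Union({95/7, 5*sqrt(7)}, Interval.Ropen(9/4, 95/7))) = Interval(9/4, 95/7)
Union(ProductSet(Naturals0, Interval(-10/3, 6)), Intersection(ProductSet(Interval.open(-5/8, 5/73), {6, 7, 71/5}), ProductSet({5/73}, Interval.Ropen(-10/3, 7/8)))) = ProductSet(Naturals0, Interval(-10/3, 6))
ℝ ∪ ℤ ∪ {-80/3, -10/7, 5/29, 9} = ℝ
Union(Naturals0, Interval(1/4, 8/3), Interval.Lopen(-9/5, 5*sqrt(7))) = Union(Interval.Lopen(-9/5, 5*sqrt(7)), Naturals0)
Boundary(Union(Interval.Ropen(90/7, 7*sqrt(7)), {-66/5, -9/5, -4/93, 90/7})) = {-66/5, -9/5, -4/93, 90/7, 7*sqrt(7)}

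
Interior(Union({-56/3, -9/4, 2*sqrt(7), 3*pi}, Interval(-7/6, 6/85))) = Interval.open(-7/6, 6/85)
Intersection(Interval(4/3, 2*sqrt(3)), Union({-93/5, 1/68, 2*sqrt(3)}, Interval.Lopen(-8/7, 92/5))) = Interval(4/3, 2*sqrt(3))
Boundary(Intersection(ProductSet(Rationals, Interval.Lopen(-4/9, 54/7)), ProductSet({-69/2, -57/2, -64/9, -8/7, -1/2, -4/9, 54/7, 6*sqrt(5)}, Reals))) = ProductSet({-69/2, -57/2, -64/9, -8/7, -1/2, -4/9, 54/7}, Interval(-4/9, 54/7))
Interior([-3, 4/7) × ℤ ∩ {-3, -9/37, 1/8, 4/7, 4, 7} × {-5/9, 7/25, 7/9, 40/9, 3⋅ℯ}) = ∅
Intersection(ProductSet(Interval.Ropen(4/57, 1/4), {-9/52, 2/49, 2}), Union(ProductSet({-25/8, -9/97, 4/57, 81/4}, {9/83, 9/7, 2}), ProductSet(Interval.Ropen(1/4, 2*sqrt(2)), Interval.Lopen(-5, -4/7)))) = ProductSet({4/57}, {2})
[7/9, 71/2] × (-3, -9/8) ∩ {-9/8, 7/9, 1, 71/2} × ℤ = {7/9, 1, 71/2} × {-2}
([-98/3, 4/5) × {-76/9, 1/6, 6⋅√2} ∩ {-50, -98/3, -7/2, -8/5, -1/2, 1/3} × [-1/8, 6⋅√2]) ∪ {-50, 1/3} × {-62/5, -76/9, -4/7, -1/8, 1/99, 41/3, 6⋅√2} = ({-98/3, -7/2, -8/5, -1/2, 1/3} × {1/6, 6⋅√2}) ∪ ({-50, 1/3} × {-62/5, -76/9, -4/7, -1/8, 1/99, 41/3, 6⋅√2})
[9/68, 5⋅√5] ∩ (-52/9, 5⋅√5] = [9/68, 5⋅√5]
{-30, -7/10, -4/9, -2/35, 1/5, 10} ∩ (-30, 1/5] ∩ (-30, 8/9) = {-7/10, -4/9, -2/35, 1/5}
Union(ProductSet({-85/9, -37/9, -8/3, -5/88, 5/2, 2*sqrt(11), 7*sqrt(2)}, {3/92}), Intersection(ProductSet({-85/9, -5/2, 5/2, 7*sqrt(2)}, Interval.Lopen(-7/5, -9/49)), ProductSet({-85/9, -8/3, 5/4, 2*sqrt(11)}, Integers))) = Union(ProductSet({-85/9}, Range(-1, 0, 1)), ProductSet({-85/9, -37/9, -8/3, -5/88, 5/2, 2*sqrt(11), 7*sqrt(2)}, {3/92}))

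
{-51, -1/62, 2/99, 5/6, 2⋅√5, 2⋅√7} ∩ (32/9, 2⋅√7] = {2⋅√5, 2⋅√7}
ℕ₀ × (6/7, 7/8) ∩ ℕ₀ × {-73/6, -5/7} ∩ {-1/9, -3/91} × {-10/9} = ∅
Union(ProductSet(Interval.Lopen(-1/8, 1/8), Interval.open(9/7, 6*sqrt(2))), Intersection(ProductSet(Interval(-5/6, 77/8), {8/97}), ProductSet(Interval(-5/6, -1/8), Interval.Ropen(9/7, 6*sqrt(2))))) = ProductSet(Interval.Lopen(-1/8, 1/8), Interval.open(9/7, 6*sqrt(2)))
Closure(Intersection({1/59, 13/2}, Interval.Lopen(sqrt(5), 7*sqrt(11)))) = {13/2}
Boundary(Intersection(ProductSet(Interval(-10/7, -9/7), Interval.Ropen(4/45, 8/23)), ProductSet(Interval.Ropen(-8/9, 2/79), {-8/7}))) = EmptySet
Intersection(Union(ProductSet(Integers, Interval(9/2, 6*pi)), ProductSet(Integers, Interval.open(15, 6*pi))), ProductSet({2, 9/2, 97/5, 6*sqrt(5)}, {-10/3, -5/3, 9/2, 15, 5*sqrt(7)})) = ProductSet({2}, {9/2, 15, 5*sqrt(7)})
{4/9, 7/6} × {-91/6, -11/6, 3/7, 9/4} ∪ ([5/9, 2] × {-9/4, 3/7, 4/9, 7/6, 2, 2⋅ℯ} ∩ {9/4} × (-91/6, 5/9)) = {4/9, 7/6} × {-91/6, -11/6, 3/7, 9/4}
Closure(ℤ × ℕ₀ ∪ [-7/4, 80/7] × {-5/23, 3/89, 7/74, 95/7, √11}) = (ℤ × ℕ₀) ∪ ([-7/4, 80/7] × {-5/23, 3/89, 7/74, 95/7, √11})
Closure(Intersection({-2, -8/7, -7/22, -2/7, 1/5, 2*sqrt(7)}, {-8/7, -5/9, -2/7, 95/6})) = {-8/7, -2/7}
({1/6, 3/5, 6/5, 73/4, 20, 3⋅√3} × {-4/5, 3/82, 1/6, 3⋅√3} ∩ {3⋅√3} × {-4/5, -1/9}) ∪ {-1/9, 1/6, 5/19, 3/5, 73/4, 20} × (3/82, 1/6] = ({3⋅√3} × {-4/5}) ∪ ({-1/9, 1/6, 5/19, 3/5, 73/4, 20} × (3/82, 1/6])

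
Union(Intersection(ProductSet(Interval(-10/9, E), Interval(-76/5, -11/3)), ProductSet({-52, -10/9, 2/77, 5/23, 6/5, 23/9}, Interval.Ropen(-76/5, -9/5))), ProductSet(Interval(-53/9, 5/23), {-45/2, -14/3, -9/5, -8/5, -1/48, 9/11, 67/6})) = Union(ProductSet({-10/9, 2/77, 5/23, 6/5, 23/9}, Interval(-76/5, -11/3)), ProductSet(Interval(-53/9, 5/23), {-45/2, -14/3, -9/5, -8/5, -1/48, 9/11, 67/6}))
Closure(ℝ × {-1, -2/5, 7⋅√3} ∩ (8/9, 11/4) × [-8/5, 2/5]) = [8/9, 11/4] × {-1, -2/5}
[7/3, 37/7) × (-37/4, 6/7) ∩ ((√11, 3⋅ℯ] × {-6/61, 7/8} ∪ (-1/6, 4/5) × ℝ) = (√11, 37/7) × {-6/61}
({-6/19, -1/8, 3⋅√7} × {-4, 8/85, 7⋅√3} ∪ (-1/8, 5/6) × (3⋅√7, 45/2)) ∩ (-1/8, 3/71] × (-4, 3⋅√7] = ∅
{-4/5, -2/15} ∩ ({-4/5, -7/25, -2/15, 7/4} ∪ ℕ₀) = {-4/5, -2/15}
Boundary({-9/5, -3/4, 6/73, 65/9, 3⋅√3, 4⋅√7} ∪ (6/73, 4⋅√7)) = {-9/5, -3/4, 6/73, 4⋅√7}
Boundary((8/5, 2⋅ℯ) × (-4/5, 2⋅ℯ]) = ({8/5, 2⋅ℯ} × [-4/5, 2⋅ℯ]) ∪ ([8/5, 2⋅ℯ] × {-4/5, 2⋅ℯ})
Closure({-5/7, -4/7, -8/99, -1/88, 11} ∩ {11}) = {11}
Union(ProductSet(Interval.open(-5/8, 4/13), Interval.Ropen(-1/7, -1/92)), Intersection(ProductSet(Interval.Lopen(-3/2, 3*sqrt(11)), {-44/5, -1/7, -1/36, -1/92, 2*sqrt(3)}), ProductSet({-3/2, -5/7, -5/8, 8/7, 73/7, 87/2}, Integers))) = ProductSet(Interval.open(-5/8, 4/13), Interval.Ropen(-1/7, -1/92))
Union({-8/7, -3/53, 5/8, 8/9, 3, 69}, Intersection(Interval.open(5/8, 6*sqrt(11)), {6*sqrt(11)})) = {-8/7, -3/53, 5/8, 8/9, 3, 69}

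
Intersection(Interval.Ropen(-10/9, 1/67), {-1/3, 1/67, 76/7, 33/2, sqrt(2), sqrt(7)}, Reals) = {-1/3}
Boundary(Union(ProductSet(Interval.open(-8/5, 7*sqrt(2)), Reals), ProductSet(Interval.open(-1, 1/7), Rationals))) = ProductSet({-8/5, 7*sqrt(2)}, Reals)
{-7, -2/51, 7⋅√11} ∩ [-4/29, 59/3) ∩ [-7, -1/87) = {-2/51}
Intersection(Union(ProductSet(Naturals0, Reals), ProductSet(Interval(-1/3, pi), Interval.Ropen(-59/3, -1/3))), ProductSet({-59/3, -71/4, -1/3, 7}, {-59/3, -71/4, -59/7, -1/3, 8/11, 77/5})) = Union(ProductSet({-1/3}, {-59/3, -71/4, -59/7}), ProductSet({7}, {-59/3, -71/4, -59/7, -1/3, 8/11, 77/5}))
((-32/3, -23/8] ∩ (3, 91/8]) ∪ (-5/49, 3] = (-5/49, 3]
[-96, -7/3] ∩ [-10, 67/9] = [-10, -7/3]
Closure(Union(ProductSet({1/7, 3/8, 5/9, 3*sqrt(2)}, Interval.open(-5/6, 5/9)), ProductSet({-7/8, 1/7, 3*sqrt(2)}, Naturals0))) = Union(ProductSet({-7/8, 1/7, 3*sqrt(2)}, Naturals0), ProductSet({1/7, 3/8, 5/9, 3*sqrt(2)}, Interval(-5/6, 5/9)))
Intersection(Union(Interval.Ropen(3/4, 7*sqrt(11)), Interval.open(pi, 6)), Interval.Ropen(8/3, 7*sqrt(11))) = Interval.Ropen(8/3, 7*sqrt(11))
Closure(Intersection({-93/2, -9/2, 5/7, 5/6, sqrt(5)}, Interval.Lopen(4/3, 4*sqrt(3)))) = {sqrt(5)}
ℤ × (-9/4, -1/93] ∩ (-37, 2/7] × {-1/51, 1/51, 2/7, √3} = {-36, -35, …, 0} × {-1/51}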